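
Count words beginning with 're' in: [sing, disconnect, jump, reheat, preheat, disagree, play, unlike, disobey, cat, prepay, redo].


Checking each word for prefix 're':
  'sing' -> no (count: 0)
  'disconnect' -> no (count: 0)
  'jump' -> no (count: 0)
  'reheat' -> YES, starts with 're' (count: 1)
  'preheat' -> no (count: 1)
  'disagree' -> no (count: 1)
  'play' -> no (count: 1)
  'unlike' -> no (count: 1)
  'disobey' -> no (count: 1)
  'cat' -> no (count: 1)
  'prepay' -> no (count: 1)
  'redo' -> YES, starts with 're' (count: 2)
Total with prefix 're': 2

2


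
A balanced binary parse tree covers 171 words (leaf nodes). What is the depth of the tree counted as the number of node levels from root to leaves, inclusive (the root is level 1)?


In a balanced binary tree with n leaves the deepest leaf is ceil(log2(n)) edges below the root,
so counting node levels inclusive of root and leaves gives ceil(log2(n)) + 1 levels.
log2(171) = 7.4179
ceil(7.4179) = 8
levels = 8 + 1 = 9

9


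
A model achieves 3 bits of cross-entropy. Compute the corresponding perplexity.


Perplexity formula: PP = 2^H
H = 3
PP = 2^3
Steps: 2^1 = 2, 2^2 = 4, 2^3 = 8
PP = 8

8


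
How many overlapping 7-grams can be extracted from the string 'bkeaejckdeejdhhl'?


String 'bkeaejckdeejdhhl' has length L = 16.
Number of overlapping n-grams = L - n + 1
Substituting: 16 - 7 + 1 = 10

10


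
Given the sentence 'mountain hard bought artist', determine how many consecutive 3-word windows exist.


Word trigrams from [4] words:
  Trigram 1: (mountain hard bought)
  Trigram 2: (hard bought artist)
Total word trigrams: 4 - 2 = 2

2


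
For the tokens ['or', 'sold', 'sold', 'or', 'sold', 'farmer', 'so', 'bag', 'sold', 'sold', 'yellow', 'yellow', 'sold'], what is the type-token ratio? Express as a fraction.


Tokens: 13
Unique types: ('bag', 'farmer', 'or', 'so', 'sold', 'yellow') = 6
TTR = 6/13
Already in lowest terms.

6/13


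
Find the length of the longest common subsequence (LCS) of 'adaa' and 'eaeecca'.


DP table for LCS of 'adaa' and 'eaeecca':
       e  a  e  e  c  c  a
    0  0  0  0  0  0  0  0
  a 0  0  1  1  1  1  1  1
  d 0  0  1  1  1  1  1  1
  a 0  0  1  1  1  1  1  2
  a 0  0  1  1  1  1  1  2
LCS: 'aa'
LCS length = 2

2


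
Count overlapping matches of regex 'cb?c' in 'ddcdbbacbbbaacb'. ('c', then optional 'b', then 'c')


Pattern: cb?c means 'c', then optional 'b', then 'c'.
Scanning 'ddcdbbacbbbaacb' position-by-position:
  Pos 0: window 'ddc' -> no
  Pos 1: window 'dcd' -> no
  Pos 2: window 'cdb' -> no
  Pos 3: window 'dbb' -> no
  Pos 4: window 'bba' -> no
  Pos 5: window 'bac' -> no
  Pos 6: window 'acb' -> no
  Pos 7: window 'cbb' -> no
  Pos 8: window 'bbb' -> no
  Pos 9: window 'bba' -> no
  Pos 10: window 'baa' -> no
  Pos 11: window 'aac' -> no
  Pos 12: window 'acb' -> no
  Pos 13: window 'cb' -> no
  Pos 14: window 'b' -> no
Total matches: 0

0


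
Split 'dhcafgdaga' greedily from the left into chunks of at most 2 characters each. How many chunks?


'dhcafgdaga' has 10 characters.
Chunking with max size 2:
  Chunk 1: 'dh' (positions 0-1)
  Chunk 2: 'ca' (positions 2-3)
  Chunk 3: 'fg' (positions 4-5)
  Chunk 4: 'da' (positions 6-7)
  Chunk 5: 'ga' (positions 8-9)
Total chunks: ceil(10 / 2) = 5

5


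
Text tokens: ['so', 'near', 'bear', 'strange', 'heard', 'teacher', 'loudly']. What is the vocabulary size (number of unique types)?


Listing all tokens and tracking unique types:
  Token 1: 'so' -> NEW (unique so far: 1)
  Token 2: 'near' -> NEW (unique so far: 2)
  Token 3: 'bear' -> NEW (unique so far: 3)
  Token 4: 'strange' -> NEW (unique so far: 4)
  Token 5: 'heard' -> NEW (unique so far: 5)
  Token 6: 'teacher' -> NEW (unique so far: 6)
  Token 7: 'loudly' -> NEW (unique so far: 7)
Unique types: ('bear', 'heard', 'loudly', 'near', 'so', 'strange', 'teacher')
Vocabulary size: 7

7


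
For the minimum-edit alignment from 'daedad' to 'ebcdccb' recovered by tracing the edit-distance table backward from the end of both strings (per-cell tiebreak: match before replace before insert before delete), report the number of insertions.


Edit distance = 6. Backtracking from cell (6, 7) with preference match > replace > insert > delete,
then listing the resulting alignment 'daedad' -> 'ebcdccb' left to right:
  Step 1: replace d->e
  Step 2: replace a->b
  Step 3: replace e->c
  Step 4: keep 'd'
  Step 5: insert 'c' [insertion #1]
  Step 6: replace a->c
  Step 7: replace d->b
Total insertions: 1

1


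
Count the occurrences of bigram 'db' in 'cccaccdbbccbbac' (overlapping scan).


Scanning 'cccaccdbbccbbac' for bigram 'db':
  Position 0: 'cc' -> no
  Position 1: 'cc' -> no
  Position 2: 'ca' -> no
  Position 3: 'ac' -> no
  Position 4: 'cc' -> no
  Position 5: 'cd' -> no
  Position 6: 'db' -> MATCH
  Position 7: 'bb' -> no
  Position 8: 'bc' -> no
  Position 9: 'cc' -> no
  Position 10: 'cb' -> no
  Position 11: 'bb' -> no
  Position 12: 'ba' -> no
  Position 13: 'ac' -> no
Total matches: 1

1


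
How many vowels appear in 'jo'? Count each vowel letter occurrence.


Scanning each character of 'jo':
  Position 1: 'j' -> consonant (running count: 0)
  Position 2: 'o' -> vowel (running count: 1)
Total vowels: 1

1


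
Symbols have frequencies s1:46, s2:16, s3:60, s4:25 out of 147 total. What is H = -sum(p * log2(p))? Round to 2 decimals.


Computing entropy H = -sum(p_i * log2(p_i)):
  s1: p = 46/147 = 0.3129, -p*log2(p) = 0.5245
  s2: p = 16/147 = 0.1088, -p*log2(p) = 0.3483
  s3: p = 60/147 = 0.4082, -p*log2(p) = 0.5277
  s4: p = 25/147 = 0.1701, -p*log2(p) = 0.4347
H = sum of terms = 1.8352
Rounded to 2 decimals: 1.84

1.84


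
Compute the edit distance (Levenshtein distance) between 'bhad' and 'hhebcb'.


Building DP table for s1='bhad' (len 4) and s2='hhebcb' (len 6):
       h  h  e  b  c  b
    0  1  2  3  4  5  6
  b 1  1  2  3  3  4  5
  h 2  1  1  2  3  4  5
  a 3  2  2  2  3  4  5
  d 4  3  3  3  3  4  5
Edit distance = dp[4][6] = 5

5


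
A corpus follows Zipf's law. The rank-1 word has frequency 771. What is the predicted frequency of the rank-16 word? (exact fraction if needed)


Zipf's law: freq(rank) = f1 / rank
f1 = 771, rank = 16
freq = 771 / 16
GCD(771, 16) = 1
Simplified: 771/16

771/16


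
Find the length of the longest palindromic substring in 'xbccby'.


Scanning 'xbccby' for palindromic substrings.
Substring at positions 1-4: 'bccb'.
Check: reverse('bccb') = 'bccb' -> palindrome confirmed.
Neighbouring characters ('x' / 'y') break symmetry, so it cannot extend further.
No longer palindromic substring exists; longest length = 4

4


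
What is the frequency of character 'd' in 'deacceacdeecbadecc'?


Scanning 'deacceacdeecbadecc' for 'd':
  Position 0: 'd' -> MATCH (count: 1)
  Position 8: 'd' -> MATCH (count: 2)
  Position 14: 'd' -> MATCH (count: 3)
Total occurrences of 'd': 3

3


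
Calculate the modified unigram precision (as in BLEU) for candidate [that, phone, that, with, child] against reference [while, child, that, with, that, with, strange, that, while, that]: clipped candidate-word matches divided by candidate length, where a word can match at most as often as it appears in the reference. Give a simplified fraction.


Reference word counts: {'child': 1, 'strange': 1, 'that': 4, 'while': 2, 'with': 2}
Checking each candidate word (with clipping):
  'that' -> in reference (ref count 4, used 1/4) -> match (matches: 1)
  'phone' -> not in reference -> no match (matches: 1)
  'that' -> in reference (ref count 4, used 2/4) -> match (matches: 2)
  'with' -> in reference (ref count 2, used 1/2) -> match (matches: 3)
  'child' -> in reference (ref count 1, used 1/1) -> match (matches: 4)
Clipped matches: 4, Candidate length: 5
Precision = 4/5

4/5


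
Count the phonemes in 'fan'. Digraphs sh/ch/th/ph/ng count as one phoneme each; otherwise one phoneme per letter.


Parsing 'fan' greedily, digraphs first:
  'f' -> consonant phoneme (phonemes so far: 1)
  'a' -> vowel phoneme (phonemes so far: 2)
  'n' -> consonant phoneme (phonemes so far: 3)
Total phonemes: 3

3


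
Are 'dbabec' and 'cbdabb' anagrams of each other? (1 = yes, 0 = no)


Sort characters of 'dbabec': 'abbcde'
Sort characters of 'cbdabb': 'abbbcd'
Sorted forms differ -> they are NOT anagrams
Result: 0

0


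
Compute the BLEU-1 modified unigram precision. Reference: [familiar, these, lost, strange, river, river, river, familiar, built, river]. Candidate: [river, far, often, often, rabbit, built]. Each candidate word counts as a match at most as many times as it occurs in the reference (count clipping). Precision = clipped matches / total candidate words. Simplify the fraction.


Reference word counts: {'built': 1, 'familiar': 2, 'lost': 1, 'river': 4, 'strange': 1, 'these': 1}
Checking each candidate word (with clipping):
  'river' -> in reference (ref count 4, used 1/4) -> match (matches: 1)
  'far' -> not in reference -> no match (matches: 1)
  'often' -> not in reference -> no match (matches: 1)
  'often' -> not in reference -> no match (matches: 1)
  'rabbit' -> not in reference -> no match (matches: 1)
  'built' -> in reference (ref count 1, used 1/1) -> match (matches: 2)
Clipped matches: 2, Candidate length: 6
Precision = 2/6 = 1/3

1/3


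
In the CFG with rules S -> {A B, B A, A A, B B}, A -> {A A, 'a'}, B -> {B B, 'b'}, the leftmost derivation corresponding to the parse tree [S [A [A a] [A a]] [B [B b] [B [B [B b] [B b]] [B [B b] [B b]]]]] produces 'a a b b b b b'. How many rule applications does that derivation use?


Every bracketed nonterminal node [X ...] in the tree is produced by exactly one rule application.
Reading the tree off as a leftmost derivation:
  Step 1: S  =>  A B   (applied S -> A B)
  Step 2: A B  =>  A A B   (applied A -> A A)
  Step 3: A A B  =>  a A B   (applied A -> a)
  Step 4: a A B  =>  a a B   (applied A -> a)
  Step 5: a a B  =>  a a B B   (applied B -> B B)
  Step 6: a a B B  =>  a a b B   (applied B -> b)
  Step 7: a a b B  =>  a a b B B   (applied B -> B B)
  Step 8: a a b B B  =>  a a b B B B   (applied B -> B B)
  Step 9: a a b B B B  =>  a a b b B B   (applied B -> b)
  Step 10: a a b b B B  =>  a a b b b B   (applied B -> b)
  Step 11: a a b b b B  =>  a a b b b B B   (applied B -> B B)
  Step 12: a a b b b B B  =>  a a b b b b B   (applied B -> b)
  Step 13: a a b b b b B  =>  a a b b b b b   (applied B -> b)
Final yield: a a b b b b b
Total rewrite steps: 13

13


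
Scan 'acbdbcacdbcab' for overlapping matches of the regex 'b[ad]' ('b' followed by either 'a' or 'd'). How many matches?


Pattern: b[ad] means 'b' followed by either 'a' or 'd'.
Scanning 'acbdbcacdbcab' position-by-position:
  Pos 0: window 'ac' -> no
  Pos 1: window 'cb' -> no
  Pos 2: window 'bd' -> MATCH
  Pos 3: window 'db' -> no
  Pos 4: window 'bc' -> no
  Pos 5: window 'ca' -> no
  Pos 6: window 'ac' -> no
  Pos 7: window 'cd' -> no
  Pos 8: window 'db' -> no
  Pos 9: window 'bc' -> no
  Pos 10: window 'ca' -> no
  Pos 11: window 'ab' -> no
  Pos 12: window 'b' -> no
Total matches: 1

1


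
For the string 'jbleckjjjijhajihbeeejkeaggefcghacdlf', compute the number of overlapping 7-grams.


String 'jbleckjjjijhajihbeeejkeaggefcghacdlf' has length L = 36.
Number of overlapping n-grams = L - n + 1
Substituting: 36 - 7 + 1 = 30

30


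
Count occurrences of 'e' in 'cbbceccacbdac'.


Scanning 'cbbceccacbdac' for 'e':
  Position 4: 'e' -> MATCH (count: 1)
Total occurrences of 'e': 1

1


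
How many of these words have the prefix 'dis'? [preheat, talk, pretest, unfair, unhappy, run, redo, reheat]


Checking each word for prefix 'dis':
  'preheat' -> no (count: 0)
  'talk' -> no (count: 0)
  'pretest' -> no (count: 0)
  'unfair' -> no (count: 0)
  'unhappy' -> no (count: 0)
  'run' -> no (count: 0)
  'redo' -> no (count: 0)
  'reheat' -> no (count: 0)
Total with prefix 'dis': 0

0


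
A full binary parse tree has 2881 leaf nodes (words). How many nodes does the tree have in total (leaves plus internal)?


Leaf nodes (terminals): 2881
Internal nodes = n - 1 = 2881 - 1 = 2880
Total = leaves + internal = 2881 + 2880 = 5761

5761


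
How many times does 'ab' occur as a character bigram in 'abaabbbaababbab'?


Scanning 'abaabbbaababbab' for bigram 'ab':
  Position 0: 'ab' -> MATCH
  Position 1: 'ba' -> no
  Position 2: 'aa' -> no
  Position 3: 'ab' -> MATCH
  Position 4: 'bb' -> no
  Position 5: 'bb' -> no
  Position 6: 'ba' -> no
  Position 7: 'aa' -> no
  Position 8: 'ab' -> MATCH
  Position 9: 'ba' -> no
  Position 10: 'ab' -> MATCH
  Position 11: 'bb' -> no
  Position 12: 'ba' -> no
  Position 13: 'ab' -> MATCH
Total matches: 5

5


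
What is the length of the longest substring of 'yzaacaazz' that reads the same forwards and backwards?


Scanning 'yzaacaazz' for palindromic substrings.
Substring at positions 1-7: 'zaacaaz'.
Check: reverse('zaacaaz') = 'zaacaaz' -> palindrome confirmed.
Neighbouring characters ('y' / 'z') break symmetry, so it cannot extend further.
No longer palindromic substring exists; longest length = 7

7


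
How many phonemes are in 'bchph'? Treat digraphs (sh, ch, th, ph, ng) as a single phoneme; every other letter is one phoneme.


Parsing 'bchph' greedily, digraphs first:
  'b' -> consonant phoneme (phonemes so far: 1)
  'ch' -> digraph (1 consonant phoneme) (phonemes so far: 2)
  'ph' -> digraph (1 consonant phoneme) (phonemes so far: 3)
Total phonemes: 3

3


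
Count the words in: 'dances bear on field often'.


Counting words by splitting on spaces:
  Word 1: 'dances'
  Word 2: 'bear'
  Word 3: 'on'
  Word 4: 'field'
  Word 5: 'often'
Total words: 5

5


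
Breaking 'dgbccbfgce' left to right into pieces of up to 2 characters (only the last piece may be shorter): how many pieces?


'dgbccbfgce' has 10 characters.
Chunking with max size 2:
  Chunk 1: 'dg' (positions 0-1)
  Chunk 2: 'bc' (positions 2-3)
  Chunk 3: 'cb' (positions 4-5)
  Chunk 4: 'fg' (positions 6-7)
  Chunk 5: 'ce' (positions 8-9)
Total chunks: ceil(10 / 2) = 5

5


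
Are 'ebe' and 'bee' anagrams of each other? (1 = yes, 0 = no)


Sort characters of 'ebe': 'bee'
Sort characters of 'bee': 'bee'
Sorted forms match -> they ARE anagrams
Result: 1

1


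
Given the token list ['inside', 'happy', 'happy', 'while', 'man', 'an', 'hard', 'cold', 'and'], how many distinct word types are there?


Listing all tokens and tracking unique types:
  Token 1: 'inside' -> NEW (unique so far: 1)
  Token 2: 'happy' -> NEW (unique so far: 2)
  Token 3: 'happy' -> duplicate (unique so far: 2)
  Token 4: 'while' -> NEW (unique so far: 3)
  Token 5: 'man' -> NEW (unique so far: 4)
  Token 6: 'an' -> NEW (unique so far: 5)
  Token 7: 'hard' -> NEW (unique so far: 6)
  Token 8: 'cold' -> NEW (unique so far: 7)
  Token 9: 'and' -> NEW (unique so far: 8)
Unique types: ('an', 'and', 'cold', 'happy', 'hard', 'inside', 'man', 'while')
Vocabulary size: 8

8


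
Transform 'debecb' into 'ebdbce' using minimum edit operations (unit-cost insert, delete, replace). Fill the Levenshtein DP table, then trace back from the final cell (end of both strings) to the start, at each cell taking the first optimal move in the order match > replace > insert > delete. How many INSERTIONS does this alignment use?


Edit distance = 4. Backtracking from cell (6, 6) with preference match > replace > insert > delete,
then listing the resulting alignment 'debecb' -> 'ebdbce' left to right:
  Step 1: delete 'd'
  Step 2: keep 'e'
  Step 3: keep 'b'
  Step 4: insert 'd' [insertion #1]
  Step 5: replace e->b
  Step 6: keep 'c'
  Step 7: replace b->e
Total insertions: 1

1


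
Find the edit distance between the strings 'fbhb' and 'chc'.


Building DP table for s1='fbhb' (len 4) and s2='chc' (len 3):
       c  h  c
    0  1  2  3
  f 1  1  2  3
  b 2  2  2  3
  h 3  3  2  3
  b 4  4  3  3
Edit distance = dp[4][3] = 3

3


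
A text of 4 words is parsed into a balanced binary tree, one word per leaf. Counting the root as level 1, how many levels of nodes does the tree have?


In a balanced binary tree with n leaves the deepest leaf is ceil(log2(n)) edges below the root,
so counting node levels inclusive of root and leaves gives ceil(log2(n)) + 1 levels.
log2(4) = 2.0000
ceil(2.0000) = 2
levels = 2 + 1 = 3

3


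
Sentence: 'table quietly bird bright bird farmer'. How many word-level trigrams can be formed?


Word trigrams from [6] words:
  Trigram 1: (table quietly bird)
  Trigram 2: (quietly bird bright)
  Trigram 3: (bird bright bird)
  Trigram 4: (bright bird farmer)
Total word trigrams: 6 - 2 = 4

4


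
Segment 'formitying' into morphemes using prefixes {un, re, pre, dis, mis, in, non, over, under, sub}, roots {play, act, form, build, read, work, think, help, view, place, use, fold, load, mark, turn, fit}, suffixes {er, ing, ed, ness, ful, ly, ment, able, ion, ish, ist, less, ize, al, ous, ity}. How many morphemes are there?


Segmenting 'formitying' against the inventory:
  'form' -> root (morpheme 1)
  'ity' -> suffix (morpheme 2)
  'ing' -> suffix (morpheme 3)
Total morphemes: 3

3


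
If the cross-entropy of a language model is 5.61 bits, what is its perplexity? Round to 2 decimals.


Perplexity formula: PP = 2^H
H = 5.61
PP = 2^5.61
Decompose: 2^5.61 = 2^5 * 2^0.61
2^5 = 32, 2^0.61 ~ 1.5262592
PP ~ 32 * 1.5262592 = 48.8402944
Rounded to 2 decimals: 48.84

48.84


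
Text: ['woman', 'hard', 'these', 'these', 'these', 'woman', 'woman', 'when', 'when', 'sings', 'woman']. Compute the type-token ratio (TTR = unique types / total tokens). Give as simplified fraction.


Tokens: 11
Unique types: ('hard', 'sings', 'these', 'when', 'woman') = 5
TTR = 5/11
Already in lowest terms.

5/11


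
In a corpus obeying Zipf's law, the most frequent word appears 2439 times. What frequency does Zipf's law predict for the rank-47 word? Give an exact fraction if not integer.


Zipf's law: freq(rank) = f1 / rank
f1 = 2439, rank = 47
freq = 2439 / 47
GCD(2439, 47) = 1
Simplified: 2439/47

2439/47


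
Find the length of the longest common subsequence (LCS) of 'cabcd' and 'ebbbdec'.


DP table for LCS of 'cabcd' and 'ebbbdec':
       e  b  b  b  d  e  c
    0  0  0  0  0  0  0  0
  c 0  0  0  0  0  0  0  1
  a 0  0  0  0  0  0  0  1
  b 0  0  1  1  1  1  1  1
  c 0  0  1  1  1  1  1  2
  d 0  0  1  1  1  2  2  2
LCS: 'bc'
LCS length = 2

2


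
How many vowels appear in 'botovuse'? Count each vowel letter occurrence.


Scanning each character of 'botovuse':
  Position 1: 'b' -> consonant (running count: 0)
  Position 2: 'o' -> vowel (running count: 1)
  Position 3: 't' -> consonant (running count: 1)
  Position 4: 'o' -> vowel (running count: 2)
  Position 5: 'v' -> consonant (running count: 2)
  Position 6: 'u' -> vowel (running count: 3)
  Position 7: 's' -> consonant (running count: 3)
  Position 8: 'e' -> vowel (running count: 4)
Total vowels: 4

4


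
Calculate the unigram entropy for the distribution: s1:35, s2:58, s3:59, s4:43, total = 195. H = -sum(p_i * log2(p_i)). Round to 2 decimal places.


Computing entropy H = -sum(p_i * log2(p_i)):
  s1: p = 35/195 = 0.1795, -p*log2(p) = 0.4448
  s2: p = 58/195 = 0.2974, -p*log2(p) = 0.5203
  s3: p = 59/195 = 0.3026, -p*log2(p) = 0.5218
  s4: p = 43/195 = 0.2205, -p*log2(p) = 0.4810
H = sum of terms = 1.9679
Rounded to 2 decimals: 1.97

1.97


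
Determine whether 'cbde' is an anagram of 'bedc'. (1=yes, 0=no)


Sort characters of 'cbde': 'bcde'
Sort characters of 'bedc': 'bcde'
Sorted forms match -> they ARE anagrams
Result: 1

1


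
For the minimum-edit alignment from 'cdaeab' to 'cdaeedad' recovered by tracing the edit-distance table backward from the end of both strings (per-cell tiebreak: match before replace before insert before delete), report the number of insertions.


Edit distance = 3. Backtracking from cell (6, 8) with preference match > replace > insert > delete,
then listing the resulting alignment 'cdaeab' -> 'cdaeedad' left to right:
  Step 1: keep 'c'
  Step 2: keep 'd'
  Step 3: keep 'a'
  Step 4: insert 'e' [insertion #1]
  Step 5: keep 'e'
  Step 6: insert 'd' [insertion #2]
  Step 7: keep 'a'
  Step 8: replace b->d
Total insertions: 2

2


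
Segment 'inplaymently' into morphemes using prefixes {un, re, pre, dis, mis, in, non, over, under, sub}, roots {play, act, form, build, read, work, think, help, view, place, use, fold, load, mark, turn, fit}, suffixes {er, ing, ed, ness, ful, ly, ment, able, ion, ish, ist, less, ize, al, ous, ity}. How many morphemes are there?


Segmenting 'inplaymently' against the inventory:
  'in' -> prefix (morpheme 1)
  'play' -> root (morpheme 2)
  'ment' -> suffix (morpheme 3)
  'ly' -> suffix (morpheme 4)
Total morphemes: 4

4


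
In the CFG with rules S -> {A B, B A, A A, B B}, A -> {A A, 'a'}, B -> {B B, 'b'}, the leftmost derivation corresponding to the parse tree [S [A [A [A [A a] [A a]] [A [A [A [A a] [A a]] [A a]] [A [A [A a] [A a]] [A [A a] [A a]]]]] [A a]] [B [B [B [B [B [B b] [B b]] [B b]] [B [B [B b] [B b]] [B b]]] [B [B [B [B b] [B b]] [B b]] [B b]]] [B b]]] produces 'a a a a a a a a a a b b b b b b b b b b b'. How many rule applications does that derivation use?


Every bracketed nonterminal node [X ...] in the tree is produced by exactly one rule application.
Reading the tree off as a leftmost derivation:
  Step 1: S  =>  A B   (applied S -> A B)
  Step 2: A B  =>  A A B   (applied A -> A A)
  Step 3: A A B  =>  A A A B   (applied A -> A A)
  Step 4: A A A B  =>  A A A A B   (applied A -> A A)
  Step 5: A A A A B  =>  a A A A B   (applied A -> a)
  Step 6: a A A A B  =>  a a A A B   (applied A -> a)
  Step 7: a a A A B  =>  a a A A A B   (applied A -> A A)
  Step 8: a a A A A B  =>  a a A A A A B   (applied A -> A A)
  Step 9: a a A A A A B  =>  a a A A A A A B   (applied A -> A A)
  Step 10: a a A A A A A B  =>  a a a A A A A B   (applied A -> a)
  Step 11: a a a A A A A B  =>  a a a a A A A B   (applied A -> a)
  Step 12: a a a a A A A B  =>  a a a a a A A B   (applied A -> a)
  Step 13: a a a a a A A B  =>  a a a a a A A A B   (applied A -> A A)
  Step 14: a a a a a A A A B  =>  a a a a a A A A A B   (applied A -> A A)
  Step 15: a a a a a A A A A B  =>  a a a a a a A A A B   (applied A -> a)
  Step 16: a a a a a a A A A B  =>  a a a a a a a A A B   (applied A -> a)
  Step 17: a a a a a a a A A B  =>  a a a a a a a A A A B   (applied A -> A A)
  Step 18: a a a a a a a A A A B  =>  a a a a a a a a A A B   (applied A -> a)
  Step 19: a a a a a a a a A A B  =>  a a a a a a a a a A B   (applied A -> a)
  Step 20: a a a a a a a a a A B  =>  a a a a a a a a a a B   (applied A -> a)
  Step 21: a a a a a a a a a a B  =>  a a a a a a a a a a B B   (applied B -> B B)
  Step 22: a a a a a a a a a a B B  =>  a a a a a a a a a a B B B   (applied B -> B B)
  Step 23: a a a a a a a a a a B B B  =>  a a a a a a a a a a B B B B   (applied B -> B B)
  Step 24: a a a a a a a a a a B B B B  =>  a a a a a a a a a a B B B B B   (applied B -> B B)
  Step 25: a a a a a a a a a a B B B B B  =>  a a a a a a a a a a B B B B B B   (applied B -> B B)
  Step 26: a a a a a a a a a a B B B B B B  =>  a a a a a a a a a a b B B B B B   (applied B -> b)
  Step 27: a a a a a a a a a a b B B B B B  =>  a a a a a a a a a a b b B B B B   (applied B -> b)
  Step 28: a a a a a a a a a a b b B B B B  =>  a a a a a a a a a a b b b B B B   (applied B -> b)
  Step 29: a a a a a a a a a a b b b B B B  =>  a a a a a a a a a a b b b B B B B   (applied B -> B B)
  Step 30: a a a a a a a a a a b b b B B B B  =>  a a a a a a a a a a b b b B B B B B   (applied B -> B B)
  Step 31: a a a a a a a a a a b b b B B B B B  =>  a a a a a a a a a a b b b b B B B B   (applied B -> b)
  Step 32: a a a a a a a a a a b b b b B B B B  =>  a a a a a a a a a a b b b b b B B B   (applied B -> b)
  Step 33: a a a a a a a a a a b b b b b B B B  =>  a a a a a a a a a a b b b b b b B B   (applied B -> b)
  Step 34: a a a a a a a a a a b b b b b b B B  =>  a a a a a a a a a a b b b b b b B B B   (applied B -> B B)
  Step 35: a a a a a a a a a a b b b b b b B B B  =>  a a a a a a a a a a b b b b b b B B B B   (applied B -> B B)
  Step 36: a a a a a a a a a a b b b b b b B B B B  =>  a a a a a a a a a a b b b b b b B B B B B   (applied B -> B B)
  Step 37: a a a a a a a a a a b b b b b b B B B B B  =>  a a a a a a a a a a b b b b b b b B B B B   (applied B -> b)
  Step 38: a a a a a a a a a a b b b b b b b B B B B  =>  a a a a a a a a a a b b b b b b b b B B B   (applied B -> b)
  Step 39: a a a a a a a a a a b b b b b b b b B B B  =>  a a a a a a a a a a b b b b b b b b b B B   (applied B -> b)
  Step 40: a a a a a a a a a a b b b b b b b b b B B  =>  a a a a a a a a a a b b b b b b b b b b B   (applied B -> b)
  Step 41: a a a a a a a a a a b b b b b b b b b b B  =>  a a a a a a a a a a b b b b b b b b b b b   (applied B -> b)
Final yield: a a a a a a a a a a b b b b b b b b b b b
Total rewrite steps: 41

41


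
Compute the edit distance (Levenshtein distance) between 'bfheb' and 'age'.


Building DP table for s1='bfheb' (len 5) and s2='age' (len 3):
       a  g  e
    0  1  2  3
  b 1  1  2  3
  f 2  2  2  3
  h 3  3  3  3
  e 4  4  4  3
  b 5  5  5  4
Edit distance = dp[5][3] = 4

4


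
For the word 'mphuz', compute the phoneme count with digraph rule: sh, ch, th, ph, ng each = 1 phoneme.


Parsing 'mphuz' greedily, digraphs first:
  'm' -> consonant phoneme (phonemes so far: 1)
  'ph' -> digraph (1 consonant phoneme) (phonemes so far: 2)
  'u' -> vowel phoneme (phonemes so far: 3)
  'z' -> consonant phoneme (phonemes so far: 4)
Total phonemes: 4

4


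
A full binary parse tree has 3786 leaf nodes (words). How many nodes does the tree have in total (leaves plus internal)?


Leaf nodes (terminals): 3786
Internal nodes = n - 1 = 3786 - 1 = 3785
Total = leaves + internal = 3786 + 3785 = 7571

7571


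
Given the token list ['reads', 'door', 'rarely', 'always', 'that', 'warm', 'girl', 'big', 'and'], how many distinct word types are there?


Listing all tokens and tracking unique types:
  Token 1: 'reads' -> NEW (unique so far: 1)
  Token 2: 'door' -> NEW (unique so far: 2)
  Token 3: 'rarely' -> NEW (unique so far: 3)
  Token 4: 'always' -> NEW (unique so far: 4)
  Token 5: 'that' -> NEW (unique so far: 5)
  Token 6: 'warm' -> NEW (unique so far: 6)
  Token 7: 'girl' -> NEW (unique so far: 7)
  Token 8: 'big' -> NEW (unique so far: 8)
  Token 9: 'and' -> NEW (unique so far: 9)
Unique types: ('always', 'and', 'big', 'door', 'girl', 'rarely', 'reads', 'that', 'warm')
Vocabulary size: 9

9


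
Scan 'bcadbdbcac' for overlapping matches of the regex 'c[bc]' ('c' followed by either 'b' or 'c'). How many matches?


Pattern: c[bc] means 'c' followed by either 'b' or 'c'.
Scanning 'bcadbdbcac' position-by-position:
  Pos 0: window 'bc' -> no
  Pos 1: window 'ca' -> no
  Pos 2: window 'ad' -> no
  Pos 3: window 'db' -> no
  Pos 4: window 'bd' -> no
  Pos 5: window 'db' -> no
  Pos 6: window 'bc' -> no
  Pos 7: window 'ca' -> no
  Pos 8: window 'ac' -> no
  Pos 9: window 'c' -> no
Total matches: 0

0


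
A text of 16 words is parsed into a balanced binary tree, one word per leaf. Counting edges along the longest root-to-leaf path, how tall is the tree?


In a balanced binary tree with n leaves the deepest leaf is ceil(log2(n)) edges below the root.
log2(16) = 4.0000
ceil(4.0000) = 4
height (edges) = 4

4


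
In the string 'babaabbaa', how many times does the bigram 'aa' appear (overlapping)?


Scanning 'babaabbaa' for bigram 'aa':
  Position 0: 'ba' -> no
  Position 1: 'ab' -> no
  Position 2: 'ba' -> no
  Position 3: 'aa' -> MATCH
  Position 4: 'ab' -> no
  Position 5: 'bb' -> no
  Position 6: 'ba' -> no
  Position 7: 'aa' -> MATCH
Total matches: 2

2


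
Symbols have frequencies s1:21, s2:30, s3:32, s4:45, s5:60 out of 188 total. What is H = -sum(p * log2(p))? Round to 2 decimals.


Computing entropy H = -sum(p_i * log2(p_i)):
  s1: p = 21/188 = 0.1117, -p*log2(p) = 0.3532
  s2: p = 30/188 = 0.1596, -p*log2(p) = 0.4225
  s3: p = 32/188 = 0.1702, -p*log2(p) = 0.4348
  s4: p = 45/188 = 0.2394, -p*log2(p) = 0.4937
  s5: p = 60/188 = 0.3191, -p*log2(p) = 0.5259
H = sum of terms = 2.2301
Rounded to 2 decimals: 2.23

2.23


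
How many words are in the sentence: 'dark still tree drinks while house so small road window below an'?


Counting words by splitting on spaces:
  Word 1: 'dark'
  Word 2: 'still'
  Word 3: 'tree'
  Word 4: 'drinks'
  Word 5: 'while'
  Word 6: 'house'
  Word 7: 'so'
  Word 8: 'small'
  Word 9: 'road'
  Word 10: 'window'
  Word 11: 'below'
  Word 12: 'an'
Total words: 12

12


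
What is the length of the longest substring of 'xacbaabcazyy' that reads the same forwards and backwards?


Scanning 'xacbaabcazyy' for palindromic substrings.
Substring at positions 1-8: 'acbaabca'.
Check: reverse('acbaabca') = 'acbaabca' -> palindrome confirmed.
Neighbouring characters ('x' / 'z') break symmetry, so it cannot extend further.
No longer palindromic substring exists; longest length = 8

8


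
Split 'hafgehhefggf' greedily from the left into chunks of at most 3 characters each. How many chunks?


'hafgehhefggf' has 12 characters.
Chunking with max size 3:
  Chunk 1: 'haf' (positions 0-2)
  Chunk 2: 'geh' (positions 3-5)
  Chunk 3: 'hef' (positions 6-8)
  Chunk 4: 'ggf' (positions 9-11)
Total chunks: ceil(12 / 3) = 4

4


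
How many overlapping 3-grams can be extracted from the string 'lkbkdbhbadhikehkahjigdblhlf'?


String 'lkbkdbhbadhikehkahjigdblhlf' has length L = 27.
Number of overlapping n-grams = L - n + 1
Substituting: 27 - 3 + 1 = 25

25


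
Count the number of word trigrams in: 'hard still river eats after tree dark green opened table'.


Word trigrams from [10] words:
  Trigram 1: (hard still river)
  Trigram 2: (still river eats)
  Trigram 3: (river eats after)
  Trigram 4: (eats after tree)
  Trigram 5: (after tree dark)
  Trigram 6: (tree dark green)
  Trigram 7: (dark green opened)
  Trigram 8: (green opened table)
Total word trigrams: 10 - 2 = 8

8


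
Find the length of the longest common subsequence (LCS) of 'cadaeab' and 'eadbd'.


DP table for LCS of 'cadaeab' and 'eadbd':
       e  a  d  b  d
    0  0  0  0  0  0
  c 0  0  0  0  0  0
  a 0  0  1  1  1  1
  d 0  0  1  2  2  2
  a 0  0  1  2  2  2
  e 0  1  1  2  2  2
  a 0  1  2  2  2  2
  b 0  1  2  2  3  3
LCS: 'adb'
LCS length = 3

3


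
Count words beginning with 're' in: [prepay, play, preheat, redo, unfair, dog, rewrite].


Checking each word for prefix 're':
  'prepay' -> no (count: 0)
  'play' -> no (count: 0)
  'preheat' -> no (count: 0)
  'redo' -> YES, starts with 're' (count: 1)
  'unfair' -> no (count: 1)
  'dog' -> no (count: 1)
  'rewrite' -> YES, starts with 're' (count: 2)
Total with prefix 're': 2

2


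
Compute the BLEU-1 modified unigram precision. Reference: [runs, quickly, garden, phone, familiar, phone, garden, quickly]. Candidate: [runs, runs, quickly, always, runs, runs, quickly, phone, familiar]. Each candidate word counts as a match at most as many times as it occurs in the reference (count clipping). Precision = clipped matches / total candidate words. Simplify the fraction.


Reference word counts: {'familiar': 1, 'garden': 2, 'phone': 2, 'quickly': 2, 'runs': 1}
Checking each candidate word (with clipping):
  'runs' -> in reference (ref count 1, used 1/1) -> match (matches: 1)
  'runs' -> ref count 1 already used up (1/1) -> clipped, no match (matches: 1)
  'quickly' -> in reference (ref count 2, used 1/2) -> match (matches: 2)
  'always' -> not in reference -> no match (matches: 2)
  'runs' -> ref count 1 already used up (1/1) -> clipped, no match (matches: 2)
  'runs' -> ref count 1 already used up (1/1) -> clipped, no match (matches: 2)
  'quickly' -> in reference (ref count 2, used 2/2) -> match (matches: 3)
  'phone' -> in reference (ref count 2, used 1/2) -> match (matches: 4)
  'familiar' -> in reference (ref count 1, used 1/1) -> match (matches: 5)
Clipped matches: 5, Candidate length: 9
Precision = 5/9

5/9


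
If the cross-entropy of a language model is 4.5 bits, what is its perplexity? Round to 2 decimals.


Perplexity formula: PP = 2^H
H = 4.5
PP = 2^4.5
Decompose: 2^4.5 = 2^4 * 2^0.5 = 2^4 * sqrt(2)
2^4 = 16, sqrt(2) ~ 1.4142136
PP ~ 16 * 1.4142136 = 22.6274176
Rounded to 2 decimals: 22.63

22.63


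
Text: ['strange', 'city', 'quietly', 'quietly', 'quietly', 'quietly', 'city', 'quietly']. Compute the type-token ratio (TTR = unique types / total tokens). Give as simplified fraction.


Tokens: 8
Unique types: ('city', 'quietly', 'strange') = 3
TTR = 3/8
Already in lowest terms.

3/8


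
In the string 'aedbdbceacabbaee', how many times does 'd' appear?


Scanning 'aedbdbceacabbaee' for 'd':
  Position 2: 'd' -> MATCH (count: 1)
  Position 4: 'd' -> MATCH (count: 2)
Total occurrences of 'd': 2

2


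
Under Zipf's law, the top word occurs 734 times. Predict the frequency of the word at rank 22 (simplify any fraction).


Zipf's law: freq(rank) = f1 / rank
f1 = 734, rank = 22
freq = 734 / 22
GCD(734, 22) = 2
Simplified: 367/11

367/11


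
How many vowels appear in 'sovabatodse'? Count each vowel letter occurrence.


Scanning each character of 'sovabatodse':
  Position 1: 's' -> consonant (running count: 0)
  Position 2: 'o' -> vowel (running count: 1)
  Position 3: 'v' -> consonant (running count: 1)
  Position 4: 'a' -> vowel (running count: 2)
  Position 5: 'b' -> consonant (running count: 2)
  Position 6: 'a' -> vowel (running count: 3)
  Position 7: 't' -> consonant (running count: 3)
  Position 8: 'o' -> vowel (running count: 4)
  Position 9: 'd' -> consonant (running count: 4)
  Position 10: 's' -> consonant (running count: 4)
  Position 11: 'e' -> vowel (running count: 5)
Total vowels: 5

5


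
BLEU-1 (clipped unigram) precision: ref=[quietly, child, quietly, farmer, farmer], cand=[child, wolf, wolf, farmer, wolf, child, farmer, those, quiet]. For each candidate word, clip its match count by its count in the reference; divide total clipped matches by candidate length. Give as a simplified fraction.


Reference word counts: {'child': 1, 'farmer': 2, 'quietly': 2}
Checking each candidate word (with clipping):
  'child' -> in reference (ref count 1, used 1/1) -> match (matches: 1)
  'wolf' -> not in reference -> no match (matches: 1)
  'wolf' -> not in reference -> no match (matches: 1)
  'farmer' -> in reference (ref count 2, used 1/2) -> match (matches: 2)
  'wolf' -> not in reference -> no match (matches: 2)
  'child' -> ref count 1 already used up (1/1) -> clipped, no match (matches: 2)
  'farmer' -> in reference (ref count 2, used 2/2) -> match (matches: 3)
  'those' -> not in reference -> no match (matches: 3)
  'quiet' -> not in reference -> no match (matches: 3)
Clipped matches: 3, Candidate length: 9
Precision = 3/9 = 1/3

1/3


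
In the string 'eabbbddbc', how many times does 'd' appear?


Scanning 'eabbbddbc' for 'd':
  Position 5: 'd' -> MATCH (count: 1)
  Position 6: 'd' -> MATCH (count: 2)
Total occurrences of 'd': 2

2


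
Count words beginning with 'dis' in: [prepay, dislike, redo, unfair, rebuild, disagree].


Checking each word for prefix 'dis':
  'prepay' -> no (count: 0)
  'dislike' -> YES, starts with 'dis' (count: 1)
  'redo' -> no (count: 1)
  'unfair' -> no (count: 1)
  'rebuild' -> no (count: 1)
  'disagree' -> YES, starts with 'dis' (count: 2)
Total with prefix 'dis': 2

2


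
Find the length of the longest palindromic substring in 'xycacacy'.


Scanning 'xycacacy' for palindromic substrings.
Substring at positions 1-7: 'ycacacy'.
Check: reverse('ycacacy') = 'ycacacy' -> palindrome confirmed.
Neighbouring characters ('x' / '-') break symmetry, so it cannot extend further.
No longer palindromic substring exists; longest length = 7

7


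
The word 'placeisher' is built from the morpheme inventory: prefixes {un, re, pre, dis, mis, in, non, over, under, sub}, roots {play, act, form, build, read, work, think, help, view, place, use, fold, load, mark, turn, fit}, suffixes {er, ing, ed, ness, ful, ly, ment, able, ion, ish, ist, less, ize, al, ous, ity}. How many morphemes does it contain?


Segmenting 'placeisher' against the inventory:
  'place' -> root (morpheme 1)
  'ish' -> suffix (morpheme 2)
  'er' -> suffix (morpheme 3)
Total morphemes: 3

3


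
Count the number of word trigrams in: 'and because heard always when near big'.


Word trigrams from [7] words:
  Trigram 1: (and because heard)
  Trigram 2: (because heard always)
  Trigram 3: (heard always when)
  Trigram 4: (always when near)
  Trigram 5: (when near big)
Total word trigrams: 7 - 2 = 5

5


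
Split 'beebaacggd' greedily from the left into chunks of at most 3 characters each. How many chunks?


'beebaacggd' has 10 characters.
Chunking with max size 3:
  Chunk 1: 'bee' (positions 0-2)
  Chunk 2: 'baa' (positions 3-5)
  Chunk 3: 'cgg' (positions 6-8)
  Chunk 4: 'd' (positions 9-9)
Total chunks: ceil(10 / 3) = 4

4


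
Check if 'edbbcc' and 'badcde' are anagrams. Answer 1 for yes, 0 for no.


Sort characters of 'edbbcc': 'bbccde'
Sort characters of 'badcde': 'abcdde'
Sorted forms differ -> they are NOT anagrams
Result: 0

0


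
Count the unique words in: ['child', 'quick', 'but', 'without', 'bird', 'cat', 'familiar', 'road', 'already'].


Listing all tokens and tracking unique types:
  Token 1: 'child' -> NEW (unique so far: 1)
  Token 2: 'quick' -> NEW (unique so far: 2)
  Token 3: 'but' -> NEW (unique so far: 3)
  Token 4: 'without' -> NEW (unique so far: 4)
  Token 5: 'bird' -> NEW (unique so far: 5)
  Token 6: 'cat' -> NEW (unique so far: 6)
  Token 7: 'familiar' -> NEW (unique so far: 7)
  Token 8: 'road' -> NEW (unique so far: 8)
  Token 9: 'already' -> NEW (unique so far: 9)
Unique types: ('already', 'bird', 'but', 'cat', 'child', 'familiar', 'quick', 'road', 'without')
Vocabulary size: 9

9


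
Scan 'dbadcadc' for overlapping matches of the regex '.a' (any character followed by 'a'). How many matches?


Pattern: .a means any character followed by 'a'.
Scanning 'dbadcadc' position-by-position:
  Pos 0: window 'db' -> no
  Pos 1: window 'ba' -> MATCH
  Pos 2: window 'ad' -> no
  Pos 3: window 'dc' -> no
  Pos 4: window 'ca' -> MATCH
  Pos 5: window 'ad' -> no
  Pos 6: window 'dc' -> no
  Pos 7: window 'c' -> no
Total matches: 2

2


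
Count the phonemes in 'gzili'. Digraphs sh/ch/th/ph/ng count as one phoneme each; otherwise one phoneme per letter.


Parsing 'gzili' greedily, digraphs first:
  'g' -> consonant phoneme (phonemes so far: 1)
  'z' -> consonant phoneme (phonemes so far: 2)
  'i' -> vowel phoneme (phonemes so far: 3)
  'l' -> consonant phoneme (phonemes so far: 4)
  'i' -> vowel phoneme (phonemes so far: 5)
Total phonemes: 5

5


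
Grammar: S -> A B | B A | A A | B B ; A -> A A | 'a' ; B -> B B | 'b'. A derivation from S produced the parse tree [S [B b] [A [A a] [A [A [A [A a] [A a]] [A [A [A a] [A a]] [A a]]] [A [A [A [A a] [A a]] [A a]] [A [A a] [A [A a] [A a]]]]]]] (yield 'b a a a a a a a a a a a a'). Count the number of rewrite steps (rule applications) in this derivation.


Every bracketed nonterminal node [X ...] in the tree is produced by exactly one rule application.
Reading the tree off as a leftmost derivation:
  Step 1: S  =>  B A   (applied S -> B A)
  Step 2: B A  =>  b A   (applied B -> b)
  Step 3: b A  =>  b A A   (applied A -> A A)
  Step 4: b A A  =>  b a A   (applied A -> a)
  Step 5: b a A  =>  b a A A   (applied A -> A A)
  Step 6: b a A A  =>  b a A A A   (applied A -> A A)
  Step 7: b a A A A  =>  b a A A A A   (applied A -> A A)
  Step 8: b a A A A A  =>  b a a A A A   (applied A -> a)
  Step 9: b a a A A A  =>  b a a a A A   (applied A -> a)
  Step 10: b a a a A A  =>  b a a a A A A   (applied A -> A A)
  Step 11: b a a a A A A  =>  b a a a A A A A   (applied A -> A A)
  Step 12: b a a a A A A A  =>  b a a a a A A A   (applied A -> a)
  Step 13: b a a a a A A A  =>  b a a a a a A A   (applied A -> a)
  Step 14: b a a a a a A A  =>  b a a a a a a A   (applied A -> a)
  Step 15: b a a a a a a A  =>  b a a a a a a A A   (applied A -> A A)
  Step 16: b a a a a a a A A  =>  b a a a a a a A A A   (applied A -> A A)
  Step 17: b a a a a a a A A A  =>  b a a a a a a A A A A   (applied A -> A A)
  Step 18: b a a a a a a A A A A  =>  b a a a a a a a A A A   (applied A -> a)
  Step 19: b a a a a a a a A A A  =>  b a a a a a a a a A A   (applied A -> a)
  Step 20: b a a a a a a a a A A  =>  b a a a a a a a a a A   (applied A -> a)
  Step 21: b a a a a a a a a a A  =>  b a a a a a a a a a A A   (applied A -> A A)
  Step 22: b a a a a a a a a a A A  =>  b a a a a a a a a a a A   (applied A -> a)
  Step 23: b a a a a a a a a a a A  =>  b a a a a a a a a a a A A   (applied A -> A A)
  Step 24: b a a a a a a a a a a A A  =>  b a a a a a a a a a a a A   (applied A -> a)
  Step 25: b a a a a a a a a a a a A  =>  b a a a a a a a a a a a a   (applied A -> a)
Final yield: b a a a a a a a a a a a a
Total rewrite steps: 25

25
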